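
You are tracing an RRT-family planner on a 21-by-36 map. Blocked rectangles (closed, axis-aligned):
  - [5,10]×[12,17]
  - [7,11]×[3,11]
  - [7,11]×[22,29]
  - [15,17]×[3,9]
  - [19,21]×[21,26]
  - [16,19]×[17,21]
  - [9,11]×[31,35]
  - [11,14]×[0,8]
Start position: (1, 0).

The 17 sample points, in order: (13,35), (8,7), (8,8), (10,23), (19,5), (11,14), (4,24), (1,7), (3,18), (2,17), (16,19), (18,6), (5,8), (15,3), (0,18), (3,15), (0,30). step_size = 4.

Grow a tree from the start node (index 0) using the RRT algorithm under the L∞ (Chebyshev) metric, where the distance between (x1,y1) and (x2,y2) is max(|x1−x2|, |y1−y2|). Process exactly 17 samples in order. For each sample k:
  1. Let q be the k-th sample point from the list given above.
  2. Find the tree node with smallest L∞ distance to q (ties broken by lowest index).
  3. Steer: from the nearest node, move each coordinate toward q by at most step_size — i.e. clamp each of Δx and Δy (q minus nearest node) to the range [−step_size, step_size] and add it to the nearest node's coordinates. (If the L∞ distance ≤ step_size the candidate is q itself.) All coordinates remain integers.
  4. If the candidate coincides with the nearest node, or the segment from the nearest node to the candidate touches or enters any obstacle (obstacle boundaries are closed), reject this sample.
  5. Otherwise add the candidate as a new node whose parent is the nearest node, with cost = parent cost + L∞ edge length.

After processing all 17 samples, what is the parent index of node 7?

1. q=(13,35) nearest=0 d=35 new=(5,4) → add node 1 parent=0 cost=4
2. q=(8,7) nearest=1 d=3 new=(8,7) → blocked by [7,11]×[3,11], reject
3. q=(8,8) nearest=1 d=4 new=(8,8) → blocked by [7,11]×[3,11], reject
4. q=(10,23) nearest=1 d=19 new=(9,8) → blocked by [7,11]×[3,11], reject
5. q=(19,5) nearest=1 d=14 new=(9,5) → blocked by [7,11]×[3,11], reject
6. q=(11,14) nearest=1 d=10 new=(9,8) → blocked by [7,11]×[3,11], reject
7. q=(4,24) nearest=1 d=20 new=(4,8) → add node 2 parent=1 cost=8
8. q=(1,7) nearest=2 d=3 new=(1,7) → add node 3 parent=2 cost=11
9. q=(3,18) nearest=2 d=10 new=(3,12) → add node 4 parent=2 cost=12
10. q=(2,17) nearest=4 d=5 new=(2,16) → add node 5 parent=4 cost=16
11. q=(16,19) nearest=2 d=12 new=(8,12) → blocked by [5,10]×[12,17], reject
12. q=(18,6) nearest=1 d=13 new=(9,6) → blocked by [7,11]×[3,11], reject
13. q=(5,8) nearest=2 d=1 new=(5,8) → add node 6 parent=2 cost=9
14. q=(15,3) nearest=1 d=10 new=(9,3) → blocked by [7,11]×[3,11], reject
15. q=(0,18) nearest=5 d=2 new=(0,18) → add node 7 parent=5 cost=18
16. q=(3,15) nearest=5 d=1 new=(3,15) → add node 8 parent=5 cost=17
17. q=(0,30) nearest=7 d=12 new=(0,22) → add node 9 parent=7 cost=22

Parent of node 7: 5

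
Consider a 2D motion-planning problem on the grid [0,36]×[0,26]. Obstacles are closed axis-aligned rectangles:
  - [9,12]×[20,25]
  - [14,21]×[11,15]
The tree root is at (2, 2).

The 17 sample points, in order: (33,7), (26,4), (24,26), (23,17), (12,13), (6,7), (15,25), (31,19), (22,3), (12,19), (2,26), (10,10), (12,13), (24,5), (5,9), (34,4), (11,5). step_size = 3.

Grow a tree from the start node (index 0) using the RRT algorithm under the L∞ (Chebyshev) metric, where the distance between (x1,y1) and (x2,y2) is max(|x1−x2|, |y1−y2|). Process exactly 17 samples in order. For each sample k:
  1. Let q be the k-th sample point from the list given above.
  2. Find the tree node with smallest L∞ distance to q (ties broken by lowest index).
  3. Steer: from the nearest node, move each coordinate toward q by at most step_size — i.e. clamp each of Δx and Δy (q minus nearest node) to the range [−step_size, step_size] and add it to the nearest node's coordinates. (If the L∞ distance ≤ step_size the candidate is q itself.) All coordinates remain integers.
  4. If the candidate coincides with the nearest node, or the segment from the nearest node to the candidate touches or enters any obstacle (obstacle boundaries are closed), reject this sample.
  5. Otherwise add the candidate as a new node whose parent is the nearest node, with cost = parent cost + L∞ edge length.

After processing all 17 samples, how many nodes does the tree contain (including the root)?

Node count: 17

1. q=(33,7) nearest=0 d=31 new=(5,5) → add node 1 parent=0 cost=3
2. q=(26,4) nearest=1 d=21 new=(8,4) → add node 2 parent=1 cost=6
3. q=(24,26) nearest=1 d=21 new=(8,8) → add node 3 parent=1 cost=6
4. q=(23,17) nearest=2 d=15 new=(11,7) → add node 4 parent=2 cost=9
5. q=(12,13) nearest=3 d=5 new=(11,11) → add node 5 parent=3 cost=9
6. q=(6,7) nearest=1 d=2 new=(6,7) → add node 6 parent=1 cost=5
7. q=(15,25) nearest=5 d=14 new=(14,14) → blocked by [14,21]×[11,15], reject
8. q=(31,19) nearest=4 d=20 new=(14,10) → add node 7 parent=4 cost=12
9. q=(22,3) nearest=7 d=8 new=(17,7) → add node 8 parent=7 cost=15
10. q=(12,19) nearest=5 d=8 new=(12,14) → add node 9 parent=5 cost=12
11. q=(2,26) nearest=9 d=12 new=(9,17) → add node 10 parent=9 cost=15
12. q=(10,10) nearest=5 d=1 new=(10,10) → add node 11 parent=5 cost=10
13. q=(12,13) nearest=9 d=1 new=(12,13) → add node 12 parent=9 cost=13
14. q=(24,5) nearest=8 d=7 new=(20,5) → add node 13 parent=8 cost=18
15. q=(5,9) nearest=6 d=2 new=(5,9) → add node 14 parent=6 cost=7
16. q=(34,4) nearest=13 d=14 new=(23,4) → add node 15 parent=13 cost=21
17. q=(11,5) nearest=4 d=2 new=(11,5) → add node 16 parent=4 cost=11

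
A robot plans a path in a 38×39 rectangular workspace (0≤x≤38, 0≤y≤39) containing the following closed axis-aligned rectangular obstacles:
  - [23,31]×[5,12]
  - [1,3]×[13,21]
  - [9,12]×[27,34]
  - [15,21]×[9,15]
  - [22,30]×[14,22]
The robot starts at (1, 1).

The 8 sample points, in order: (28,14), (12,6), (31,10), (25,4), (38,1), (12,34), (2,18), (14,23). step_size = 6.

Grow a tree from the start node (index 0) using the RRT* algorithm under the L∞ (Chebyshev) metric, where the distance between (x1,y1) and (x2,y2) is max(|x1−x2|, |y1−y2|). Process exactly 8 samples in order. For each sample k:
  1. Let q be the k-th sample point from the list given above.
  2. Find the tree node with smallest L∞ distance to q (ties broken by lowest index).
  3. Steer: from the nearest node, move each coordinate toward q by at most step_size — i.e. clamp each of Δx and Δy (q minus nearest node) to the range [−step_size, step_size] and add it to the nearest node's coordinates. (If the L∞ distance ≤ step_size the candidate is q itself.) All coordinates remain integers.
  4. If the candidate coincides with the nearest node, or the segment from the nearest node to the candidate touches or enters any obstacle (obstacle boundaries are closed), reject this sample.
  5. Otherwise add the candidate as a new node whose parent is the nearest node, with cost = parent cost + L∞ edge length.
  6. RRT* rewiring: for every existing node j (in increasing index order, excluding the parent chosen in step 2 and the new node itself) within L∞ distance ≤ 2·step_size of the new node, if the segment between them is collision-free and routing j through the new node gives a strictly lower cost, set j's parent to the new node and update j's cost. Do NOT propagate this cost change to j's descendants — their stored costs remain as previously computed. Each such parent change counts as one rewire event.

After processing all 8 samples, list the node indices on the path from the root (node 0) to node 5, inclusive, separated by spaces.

1. q=(28,14) nearest=0 d=27 new=(7,7) → add node 1 parent=0 cost=6
2. q=(12,6) nearest=1 d=5 new=(12,6) → add node 2 parent=1 cost=11
3. q=(31,10) nearest=2 d=19 new=(18,10) → blocked by [15,21]×[9,15], reject
4. q=(25,4) nearest=2 d=13 new=(18,4) → add node 3 parent=2 cost=17
5. q=(38,1) nearest=3 d=20 new=(24,1) → add node 4 parent=3 cost=23
6. q=(12,34) nearest=1 d=27 new=(12,13) → add node 5 parent=1 cost=12
7. q=(2,18) nearest=5 d=10 new=(6,18) → add node 6 parent=5 cost=18
8. q=(14,23) nearest=6 d=8 new=(12,23) → add node 7 parent=6 cost=24

Path: 0 1 5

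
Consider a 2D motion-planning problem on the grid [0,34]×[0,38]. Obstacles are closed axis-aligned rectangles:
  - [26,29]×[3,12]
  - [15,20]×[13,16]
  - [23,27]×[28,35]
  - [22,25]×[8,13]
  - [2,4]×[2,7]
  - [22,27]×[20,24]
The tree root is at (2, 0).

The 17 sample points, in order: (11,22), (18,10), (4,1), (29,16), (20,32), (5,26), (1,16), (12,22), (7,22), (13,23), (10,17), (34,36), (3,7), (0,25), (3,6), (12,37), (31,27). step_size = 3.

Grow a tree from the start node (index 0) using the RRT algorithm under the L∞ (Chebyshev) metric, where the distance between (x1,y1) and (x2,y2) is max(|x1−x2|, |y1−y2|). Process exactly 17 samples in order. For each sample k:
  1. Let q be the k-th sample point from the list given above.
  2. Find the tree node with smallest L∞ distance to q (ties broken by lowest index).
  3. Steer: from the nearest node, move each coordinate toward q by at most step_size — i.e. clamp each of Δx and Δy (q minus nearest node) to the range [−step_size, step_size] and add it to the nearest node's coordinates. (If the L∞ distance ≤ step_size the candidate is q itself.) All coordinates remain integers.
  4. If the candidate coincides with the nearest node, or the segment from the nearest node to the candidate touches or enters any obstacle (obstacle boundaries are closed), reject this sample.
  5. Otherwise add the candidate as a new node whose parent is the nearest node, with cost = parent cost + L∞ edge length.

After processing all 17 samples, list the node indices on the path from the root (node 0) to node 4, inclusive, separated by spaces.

1. q=(11,22) nearest=0 d=22 new=(5,3) → blocked by [2,4]×[2,7], reject
2. q=(18,10) nearest=0 d=16 new=(5,3) → blocked by [2,4]×[2,7], reject
3. q=(4,1) nearest=0 d=2 new=(4,1) → add node 1 parent=0 cost=2
4. q=(29,16) nearest=1 d=25 new=(7,4) → add node 2 parent=1 cost=5
5. q=(20,32) nearest=2 d=28 new=(10,7) → add node 3 parent=2 cost=8
6. q=(5,26) nearest=3 d=19 new=(7,10) → add node 4 parent=3 cost=11
7. q=(1,16) nearest=4 d=6 new=(4,13) → add node 5 parent=4 cost=14
8. q=(12,22) nearest=5 d=9 new=(7,16) → add node 6 parent=5 cost=17
9. q=(7,22) nearest=6 d=6 new=(7,19) → add node 7 parent=6 cost=20
10. q=(13,23) nearest=7 d=6 new=(10,22) → add node 8 parent=7 cost=23
11. q=(10,17) nearest=6 d=3 new=(10,17) → add node 9 parent=6 cost=20
12. q=(34,36) nearest=8 d=24 new=(13,25) → add node 10 parent=8 cost=26
13. q=(3,7) nearest=2 d=4 new=(4,7) → blocked by [2,4]×[2,7], reject
14. q=(0,25) nearest=7 d=7 new=(4,22) → add node 11 parent=7 cost=23
15. q=(3,6) nearest=2 d=4 new=(4,6) → blocked by [2,4]×[2,7], reject
16. q=(12,37) nearest=10 d=12 new=(12,28) → add node 12 parent=10 cost=29
17. q=(31,27) nearest=10 d=18 new=(16,27) → add node 13 parent=10 cost=29

Path: 0 1 2 3 4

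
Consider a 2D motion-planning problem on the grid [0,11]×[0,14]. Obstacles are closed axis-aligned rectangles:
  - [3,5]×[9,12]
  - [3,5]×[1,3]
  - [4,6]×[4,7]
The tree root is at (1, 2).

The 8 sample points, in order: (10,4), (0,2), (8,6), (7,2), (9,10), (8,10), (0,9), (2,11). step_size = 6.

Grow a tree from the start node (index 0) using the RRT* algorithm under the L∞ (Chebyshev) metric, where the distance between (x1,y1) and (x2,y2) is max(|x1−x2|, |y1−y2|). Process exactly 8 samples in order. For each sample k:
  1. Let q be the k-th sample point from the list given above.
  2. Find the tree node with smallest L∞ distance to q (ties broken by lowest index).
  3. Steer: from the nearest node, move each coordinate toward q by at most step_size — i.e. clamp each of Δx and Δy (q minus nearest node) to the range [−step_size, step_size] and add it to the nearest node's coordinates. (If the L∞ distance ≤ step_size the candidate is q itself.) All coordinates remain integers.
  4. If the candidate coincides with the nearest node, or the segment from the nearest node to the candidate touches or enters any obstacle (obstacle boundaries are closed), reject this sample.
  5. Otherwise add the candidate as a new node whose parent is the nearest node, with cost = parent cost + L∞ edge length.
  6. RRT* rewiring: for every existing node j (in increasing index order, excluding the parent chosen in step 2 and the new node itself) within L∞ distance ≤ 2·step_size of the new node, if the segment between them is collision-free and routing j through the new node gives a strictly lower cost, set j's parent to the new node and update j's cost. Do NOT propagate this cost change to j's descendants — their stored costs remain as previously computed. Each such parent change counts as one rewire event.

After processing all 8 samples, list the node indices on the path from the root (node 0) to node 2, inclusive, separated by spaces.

1. q=(10,4) nearest=0 d=9 new=(7,4) → blocked by [3,5]×[1,3], reject
2. q=(0,2) nearest=0 d=1 new=(0,2) → add node 1 parent=0 cost=1
3. q=(8,6) nearest=0 d=7 new=(7,6) → blocked by [4,6]×[4,7], reject
4. q=(7,2) nearest=0 d=6 new=(7,2) → blocked by [3,5]×[1,3], reject
5. q=(9,10) nearest=0 d=8 new=(7,8) → blocked by [4,6]×[4,7], reject
6. q=(8,10) nearest=0 d=8 new=(7,8) → blocked by [4,6]×[4,7], reject
7. q=(0,9) nearest=0 d=7 new=(0,8) → add node 2 parent=0 cost=6
8. q=(2,11) nearest=2 d=3 new=(2,11) → add node 3 parent=2 cost=9

Path: 0 2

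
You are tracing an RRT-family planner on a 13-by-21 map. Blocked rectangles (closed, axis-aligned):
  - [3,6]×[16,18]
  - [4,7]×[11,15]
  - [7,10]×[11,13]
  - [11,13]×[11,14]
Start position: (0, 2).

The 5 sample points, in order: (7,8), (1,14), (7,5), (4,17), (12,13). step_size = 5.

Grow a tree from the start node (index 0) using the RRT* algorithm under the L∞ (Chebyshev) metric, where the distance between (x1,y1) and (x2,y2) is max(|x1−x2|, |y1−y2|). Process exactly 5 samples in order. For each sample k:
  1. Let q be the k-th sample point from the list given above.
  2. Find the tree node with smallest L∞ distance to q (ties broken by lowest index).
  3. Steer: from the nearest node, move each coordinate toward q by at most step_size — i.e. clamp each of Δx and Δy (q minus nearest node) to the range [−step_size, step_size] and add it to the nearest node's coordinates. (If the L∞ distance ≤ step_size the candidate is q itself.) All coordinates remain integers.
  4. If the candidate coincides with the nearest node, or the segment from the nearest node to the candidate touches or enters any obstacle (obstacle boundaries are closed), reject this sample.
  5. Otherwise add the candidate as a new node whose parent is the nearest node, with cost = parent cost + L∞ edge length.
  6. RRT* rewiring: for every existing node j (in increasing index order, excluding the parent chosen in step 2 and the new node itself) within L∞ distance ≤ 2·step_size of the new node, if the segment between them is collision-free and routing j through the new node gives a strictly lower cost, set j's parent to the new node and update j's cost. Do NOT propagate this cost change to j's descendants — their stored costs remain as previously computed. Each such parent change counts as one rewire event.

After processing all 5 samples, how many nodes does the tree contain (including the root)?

Node count: 4

1. q=(7,8) nearest=0 d=7 new=(5,7) → add node 1 parent=0 cost=5
2. q=(1,14) nearest=1 d=7 new=(1,12) → add node 2 parent=1 cost=10
3. q=(7,5) nearest=1 d=2 new=(7,5) → add node 3 parent=1 cost=7
4. q=(4,17) nearest=2 d=5 new=(4,17) → blocked by [3,6]×[16,18], reject
5. q=(12,13) nearest=1 d=7 new=(10,12) → blocked by [7,10]×[11,13], reject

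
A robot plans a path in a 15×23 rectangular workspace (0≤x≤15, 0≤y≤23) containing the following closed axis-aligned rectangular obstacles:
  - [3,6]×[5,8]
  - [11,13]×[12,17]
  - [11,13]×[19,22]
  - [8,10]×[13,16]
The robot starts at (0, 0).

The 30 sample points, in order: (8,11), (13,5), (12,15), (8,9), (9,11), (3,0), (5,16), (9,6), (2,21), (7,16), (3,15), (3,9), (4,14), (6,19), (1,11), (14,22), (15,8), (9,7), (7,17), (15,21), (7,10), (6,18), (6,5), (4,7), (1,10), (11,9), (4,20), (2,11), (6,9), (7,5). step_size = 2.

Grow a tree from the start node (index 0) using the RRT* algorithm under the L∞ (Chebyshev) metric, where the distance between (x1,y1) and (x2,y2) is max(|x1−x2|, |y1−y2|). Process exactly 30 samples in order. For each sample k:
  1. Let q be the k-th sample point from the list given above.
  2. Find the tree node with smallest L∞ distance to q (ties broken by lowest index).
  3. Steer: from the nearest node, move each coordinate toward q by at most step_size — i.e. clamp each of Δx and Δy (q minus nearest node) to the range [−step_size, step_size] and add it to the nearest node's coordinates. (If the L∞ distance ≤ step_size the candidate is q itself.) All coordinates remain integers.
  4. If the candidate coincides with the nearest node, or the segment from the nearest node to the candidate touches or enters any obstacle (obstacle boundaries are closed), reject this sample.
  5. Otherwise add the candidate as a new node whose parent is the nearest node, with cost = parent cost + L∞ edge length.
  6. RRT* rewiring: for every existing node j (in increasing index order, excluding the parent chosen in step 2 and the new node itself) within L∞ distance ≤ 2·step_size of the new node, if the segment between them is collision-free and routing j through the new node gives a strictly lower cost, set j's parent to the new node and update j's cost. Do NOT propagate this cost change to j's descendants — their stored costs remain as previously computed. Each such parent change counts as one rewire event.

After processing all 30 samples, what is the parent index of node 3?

Parent of node 3: 1

1. q=(8,11) nearest=0 d=11 new=(2,2) → add node 1 parent=0 cost=2
2. q=(13,5) nearest=1 d=11 new=(4,4) → add node 2 parent=1 cost=4
3. q=(12,15) nearest=2 d=11 new=(6,6) → blocked by [3,6]×[5,8], reject
4. q=(8,9) nearest=2 d=5 new=(6,6) → blocked by [3,6]×[5,8], reject
5. q=(9,11) nearest=2 d=7 new=(6,6) → blocked by [3,6]×[5,8], reject
6. q=(3,0) nearest=1 d=2 new=(3,0) → add node 3 parent=1 cost=4
7. q=(5,16) nearest=2 d=12 new=(5,6) → blocked by [3,6]×[5,8], reject
8. q=(9,6) nearest=2 d=5 new=(6,6) → blocked by [3,6]×[5,8], reject
9. q=(2,21) nearest=2 d=17 new=(2,6) → blocked by [3,6]×[5,8], reject
10. q=(7,16) nearest=2 d=12 new=(6,6) → blocked by [3,6]×[5,8], reject
11. q=(3,15) nearest=2 d=11 new=(3,6) → blocked by [3,6]×[5,8], reject
12. q=(3,9) nearest=2 d=5 new=(3,6) → blocked by [3,6]×[5,8], reject
13. q=(4,14) nearest=2 d=10 new=(4,6) → blocked by [3,6]×[5,8], reject
14. q=(6,19) nearest=2 d=15 new=(6,6) → blocked by [3,6]×[5,8], reject
15. q=(1,11) nearest=2 d=7 new=(2,6) → blocked by [3,6]×[5,8], reject
16. q=(14,22) nearest=2 d=18 new=(6,6) → blocked by [3,6]×[5,8], reject
17. q=(15,8) nearest=2 d=11 new=(6,6) → blocked by [3,6]×[5,8], reject
18. q=(9,7) nearest=2 d=5 new=(6,6) → blocked by [3,6]×[5,8], reject
19. q=(7,17) nearest=2 d=13 new=(6,6) → blocked by [3,6]×[5,8], reject
20. q=(15,21) nearest=2 d=17 new=(6,6) → blocked by [3,6]×[5,8], reject
21. q=(7,10) nearest=2 d=6 new=(6,6) → blocked by [3,6]×[5,8], reject
22. q=(6,18) nearest=2 d=14 new=(6,6) → blocked by [3,6]×[5,8], reject
23. q=(6,5) nearest=2 d=2 new=(6,5) → blocked by [3,6]×[5,8], reject
24. q=(4,7) nearest=2 d=3 new=(4,6) → blocked by [3,6]×[5,8], reject
25. q=(1,10) nearest=2 d=6 new=(2,6) → blocked by [3,6]×[5,8], reject
26. q=(11,9) nearest=2 d=7 new=(6,6) → blocked by [3,6]×[5,8], reject
27. q=(4,20) nearest=2 d=16 new=(4,6) → blocked by [3,6]×[5,8], reject
28. q=(2,11) nearest=2 d=7 new=(2,6) → blocked by [3,6]×[5,8], reject
29. q=(6,9) nearest=2 d=5 new=(6,6) → blocked by [3,6]×[5,8], reject
30. q=(7,5) nearest=2 d=3 new=(6,5) → blocked by [3,6]×[5,8], reject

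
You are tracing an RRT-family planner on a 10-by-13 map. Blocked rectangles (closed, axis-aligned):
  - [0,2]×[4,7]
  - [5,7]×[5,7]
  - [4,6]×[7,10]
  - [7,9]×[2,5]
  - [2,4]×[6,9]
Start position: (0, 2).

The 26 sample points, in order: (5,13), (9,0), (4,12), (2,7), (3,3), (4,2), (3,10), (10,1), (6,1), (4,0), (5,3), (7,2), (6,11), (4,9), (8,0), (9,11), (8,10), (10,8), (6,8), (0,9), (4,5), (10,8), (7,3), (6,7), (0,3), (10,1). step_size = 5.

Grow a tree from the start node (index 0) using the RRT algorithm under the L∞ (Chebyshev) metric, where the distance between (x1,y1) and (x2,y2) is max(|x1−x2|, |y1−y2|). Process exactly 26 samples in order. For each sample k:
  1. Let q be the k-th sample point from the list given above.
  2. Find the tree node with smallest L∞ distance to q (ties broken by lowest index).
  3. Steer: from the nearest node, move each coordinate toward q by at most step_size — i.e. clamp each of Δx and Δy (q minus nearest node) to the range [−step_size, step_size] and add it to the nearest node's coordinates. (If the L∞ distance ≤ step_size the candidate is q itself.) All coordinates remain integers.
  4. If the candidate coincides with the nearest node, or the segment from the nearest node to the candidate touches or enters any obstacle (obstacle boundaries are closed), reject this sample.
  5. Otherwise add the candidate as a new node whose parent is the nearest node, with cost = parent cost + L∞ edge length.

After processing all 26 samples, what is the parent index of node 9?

1. q=(5,13) nearest=0 d=11 new=(5,7) → blocked by [0,2]×[4,7], reject
2. q=(9,0) nearest=0 d=9 new=(5,0) → add node 1 parent=0 cost=5
3. q=(4,12) nearest=0 d=10 new=(4,7) → blocked by [0,2]×[4,7], reject
4. q=(2,7) nearest=0 d=5 new=(2,7) → blocked by [0,2]×[4,7], reject
5. q=(3,3) nearest=0 d=3 new=(3,3) → add node 2 parent=0 cost=3
6. q=(4,2) nearest=2 d=1 new=(4,2) → add node 3 parent=2 cost=4
7. q=(3,10) nearest=2 d=7 new=(3,8) → blocked by [2,4]×[6,9], reject
8. q=(10,1) nearest=1 d=5 new=(10,1) → add node 4 parent=1 cost=10
9. q=(6,1) nearest=1 d=1 new=(6,1) → add node 5 parent=1 cost=6
10. q=(4,0) nearest=1 d=1 new=(4,0) → add node 6 parent=1 cost=6
11. q=(5,3) nearest=3 d=1 new=(5,3) → add node 7 parent=3 cost=5
12. q=(7,2) nearest=5 d=1 new=(7,2) → blocked by [7,9]×[2,5], reject
13. q=(6,11) nearest=2 d=8 new=(6,8) → blocked by [5,7]×[5,7], reject
14. q=(4,9) nearest=2 d=6 new=(4,8) → blocked by [4,6]×[7,10], reject
15. q=(8,0) nearest=4 d=2 new=(8,0) → add node 8 parent=4 cost=12
16. q=(9,11) nearest=2 d=8 new=(8,8) → blocked by [5,7]×[5,7], reject
17. q=(8,10) nearest=2 d=7 new=(8,8) → blocked by [5,7]×[5,7], reject
18. q=(10,8) nearest=7 d=5 new=(10,8) → blocked by [5,7]×[5,7], reject
19. q=(6,8) nearest=2 d=5 new=(6,8) → blocked by [5,7]×[5,7], reject
20. q=(0,9) nearest=2 d=6 new=(0,8) → blocked by [0,2]×[4,7], reject
21. q=(4,5) nearest=2 d=2 new=(4,5) → add node 9 parent=2 cost=5
22. q=(10,8) nearest=7 d=5 new=(10,8) → blocked by [5,7]×[5,7], reject
23. q=(7,3) nearest=5 d=2 new=(7,3) → blocked by [7,9]×[2,5], reject
24. q=(6,7) nearest=9 d=2 new=(6,7) → blocked by [5,7]×[5,7], reject
25. q=(0,3) nearest=0 d=1 new=(0,3) → add node 10 parent=0 cost=1
26. q=(10,1) nearest=4 d=0 → coincident, reject

Parent of node 9: 2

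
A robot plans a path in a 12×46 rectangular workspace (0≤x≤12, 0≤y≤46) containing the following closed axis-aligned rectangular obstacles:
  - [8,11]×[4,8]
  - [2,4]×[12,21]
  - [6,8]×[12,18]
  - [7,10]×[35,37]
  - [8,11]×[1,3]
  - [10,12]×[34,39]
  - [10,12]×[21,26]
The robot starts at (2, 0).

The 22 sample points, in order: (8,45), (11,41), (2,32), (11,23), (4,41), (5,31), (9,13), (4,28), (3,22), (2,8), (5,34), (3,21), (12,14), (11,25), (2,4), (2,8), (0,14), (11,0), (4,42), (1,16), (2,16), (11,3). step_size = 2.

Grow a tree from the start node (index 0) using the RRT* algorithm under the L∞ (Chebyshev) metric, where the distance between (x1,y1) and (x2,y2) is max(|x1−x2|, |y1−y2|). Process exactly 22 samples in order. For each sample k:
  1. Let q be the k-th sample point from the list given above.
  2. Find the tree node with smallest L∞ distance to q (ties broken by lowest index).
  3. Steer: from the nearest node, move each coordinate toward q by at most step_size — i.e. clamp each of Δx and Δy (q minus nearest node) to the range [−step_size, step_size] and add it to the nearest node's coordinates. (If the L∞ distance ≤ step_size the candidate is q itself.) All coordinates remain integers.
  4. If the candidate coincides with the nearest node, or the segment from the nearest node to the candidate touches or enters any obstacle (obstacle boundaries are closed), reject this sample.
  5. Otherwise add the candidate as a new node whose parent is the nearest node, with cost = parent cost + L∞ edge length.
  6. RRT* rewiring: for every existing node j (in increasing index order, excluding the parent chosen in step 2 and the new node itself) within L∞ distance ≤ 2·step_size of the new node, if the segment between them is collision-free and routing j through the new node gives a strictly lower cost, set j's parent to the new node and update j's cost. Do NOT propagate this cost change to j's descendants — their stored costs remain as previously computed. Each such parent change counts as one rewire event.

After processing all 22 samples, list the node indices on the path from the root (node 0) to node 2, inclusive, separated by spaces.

1. q=(8,45) nearest=0 d=45 new=(4,2) → add node 1 parent=0 cost=2
2. q=(11,41) nearest=1 d=39 new=(6,4) → add node 2 parent=1 cost=4
3. q=(2,32) nearest=2 d=28 new=(4,6) → add node 3 parent=2 cost=6
4. q=(11,23) nearest=3 d=17 new=(6,8) → add node 4 parent=3 cost=8
5. q=(4,41) nearest=4 d=33 new=(4,10) → add node 5 parent=4 cost=10
6. q=(5,31) nearest=5 d=21 new=(5,12) → add node 6 parent=5 cost=12
7. q=(9,13) nearest=6 d=4 new=(7,13) → blocked by [6,8]×[12,18], reject
8. q=(4,28) nearest=6 d=16 new=(4,14) → blocked by [2,4]×[12,21], reject
9. q=(3,22) nearest=6 d=10 new=(3,14) → blocked by [2,4]×[12,21], reject
10. q=(2,8) nearest=3 d=2 new=(2,8) → add node 7 parent=3 cost=8
11. q=(5,34) nearest=6 d=22 new=(5,14) → add node 8 parent=6 cost=14
12. q=(3,21) nearest=8 d=7 new=(3,16) → blocked by [2,4]×[12,21], reject
13. q=(12,14) nearest=4 d=6 new=(8,10) → add node 9 parent=4 cost=10
14. q=(11,25) nearest=8 d=11 new=(7,16) → blocked by [6,8]×[12,18], reject
15. q=(2,4) nearest=1 d=2 new=(2,4) → add node 10 parent=1 cost=4
16. q=(2,8) nearest=7 d=0 → coincident, reject
17. q=(0,14) nearest=5 d=4 new=(2,12) → blocked by [2,4]×[12,21], reject
18. q=(11,0) nearest=2 d=5 new=(8,2) → blocked by [8,11]×[1,3], reject
19. q=(4,42) nearest=8 d=28 new=(4,16) → blocked by [2,4]×[12,21], reject
20. q=(1,16) nearest=6 d=4 new=(3,14) → blocked by [2,4]×[12,21], reject
21. q=(2,16) nearest=8 d=3 new=(3,16) → blocked by [2,4]×[12,21], reject
22. q=(11,3) nearest=2 d=5 new=(8,3) → blocked by [8,11]×[1,3], reject

Path: 0 1 2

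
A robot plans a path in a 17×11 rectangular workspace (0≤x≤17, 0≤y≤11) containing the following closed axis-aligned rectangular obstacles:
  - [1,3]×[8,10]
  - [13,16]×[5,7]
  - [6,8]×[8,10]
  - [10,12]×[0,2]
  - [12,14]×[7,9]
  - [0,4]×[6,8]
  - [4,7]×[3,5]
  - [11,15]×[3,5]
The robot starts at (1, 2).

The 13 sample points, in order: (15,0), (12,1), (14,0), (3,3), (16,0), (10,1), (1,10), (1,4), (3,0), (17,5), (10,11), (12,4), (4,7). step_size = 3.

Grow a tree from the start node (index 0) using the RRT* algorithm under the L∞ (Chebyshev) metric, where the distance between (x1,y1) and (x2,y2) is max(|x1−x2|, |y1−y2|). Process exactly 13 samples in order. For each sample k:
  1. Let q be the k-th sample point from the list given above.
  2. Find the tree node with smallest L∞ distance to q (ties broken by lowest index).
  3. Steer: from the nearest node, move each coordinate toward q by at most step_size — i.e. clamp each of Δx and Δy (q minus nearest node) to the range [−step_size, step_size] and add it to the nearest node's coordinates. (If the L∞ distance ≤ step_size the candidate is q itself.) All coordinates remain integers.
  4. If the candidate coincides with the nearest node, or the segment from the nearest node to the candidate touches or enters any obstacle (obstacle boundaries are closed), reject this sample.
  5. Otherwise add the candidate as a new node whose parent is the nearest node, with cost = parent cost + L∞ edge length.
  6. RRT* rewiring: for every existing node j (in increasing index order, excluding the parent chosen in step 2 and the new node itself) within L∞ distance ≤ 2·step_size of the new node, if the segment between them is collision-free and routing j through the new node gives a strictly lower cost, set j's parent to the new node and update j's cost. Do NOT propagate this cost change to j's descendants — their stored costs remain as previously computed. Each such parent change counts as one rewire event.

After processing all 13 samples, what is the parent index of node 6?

Parent of node 6: 2

1. q=(15,0) nearest=0 d=14 new=(4,0) → add node 1 parent=0 cost=3
2. q=(12,1) nearest=1 d=8 new=(7,1) → add node 2 parent=1 cost=6
3. q=(14,0) nearest=2 d=7 new=(10,0) → blocked by [10,12]×[0,2], reject
4. q=(3,3) nearest=0 d=2 new=(3,3) → add node 3 parent=0 cost=2
5. q=(16,0) nearest=2 d=9 new=(10,0) → blocked by [10,12]×[0,2], reject
6. q=(10,1) nearest=2 d=3 new=(10,1) → blocked by [10,12]×[0,2], reject
7. q=(1,10) nearest=3 d=7 new=(1,6) → blocked by [0,4]×[6,8], reject
8. q=(1,4) nearest=0 d=2 new=(1,4) → add node 4 parent=0 cost=2
9. q=(3,0) nearest=1 d=1 new=(3,0) → add node 5 parent=1 cost=4
10. q=(17,5) nearest=2 d=10 new=(10,4) → add node 6 parent=2 cost=9
11. q=(10,11) nearest=6 d=7 new=(10,7) → add node 7 parent=6 cost=12
12. q=(12,4) nearest=6 d=2 new=(12,4) → blocked by [11,15]×[3,5], reject
13. q=(4,7) nearest=4 d=3 new=(4,7) → blocked by [0,4]×[6,8], reject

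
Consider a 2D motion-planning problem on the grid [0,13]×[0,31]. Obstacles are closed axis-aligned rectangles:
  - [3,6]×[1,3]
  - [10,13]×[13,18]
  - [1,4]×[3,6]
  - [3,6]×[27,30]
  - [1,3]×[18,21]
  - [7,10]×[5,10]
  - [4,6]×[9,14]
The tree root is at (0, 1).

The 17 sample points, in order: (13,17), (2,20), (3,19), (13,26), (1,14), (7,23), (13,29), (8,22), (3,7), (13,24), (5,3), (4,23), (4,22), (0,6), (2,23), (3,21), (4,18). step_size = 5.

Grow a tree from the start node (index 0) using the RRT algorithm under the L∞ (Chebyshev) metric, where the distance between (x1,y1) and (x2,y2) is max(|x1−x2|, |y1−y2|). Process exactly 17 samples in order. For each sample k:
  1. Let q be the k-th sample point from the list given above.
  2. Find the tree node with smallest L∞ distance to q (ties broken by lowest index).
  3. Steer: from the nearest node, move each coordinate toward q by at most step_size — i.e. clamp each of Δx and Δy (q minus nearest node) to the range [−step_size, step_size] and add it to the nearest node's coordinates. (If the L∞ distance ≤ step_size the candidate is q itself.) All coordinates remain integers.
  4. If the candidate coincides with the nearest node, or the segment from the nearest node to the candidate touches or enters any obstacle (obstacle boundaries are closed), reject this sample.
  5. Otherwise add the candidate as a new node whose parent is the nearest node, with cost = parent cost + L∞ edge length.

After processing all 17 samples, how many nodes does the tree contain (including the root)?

Node count: 5

1. q=(13,17) nearest=0 d=16 new=(5,6) → blocked by [1,4]×[3,6], reject
2. q=(2,20) nearest=0 d=19 new=(2,6) → blocked by [1,4]×[3,6], reject
3. q=(3,19) nearest=0 d=18 new=(3,6) → blocked by [1,4]×[3,6], reject
4. q=(13,26) nearest=0 d=25 new=(5,6) → blocked by [1,4]×[3,6], reject
5. q=(1,14) nearest=0 d=13 new=(1,6) → blocked by [1,4]×[3,6], reject
6. q=(7,23) nearest=0 d=22 new=(5,6) → blocked by [1,4]×[3,6], reject
7. q=(13,29) nearest=0 d=28 new=(5,6) → blocked by [1,4]×[3,6], reject
8. q=(8,22) nearest=0 d=21 new=(5,6) → blocked by [1,4]×[3,6], reject
9. q=(3,7) nearest=0 d=6 new=(3,6) → blocked by [1,4]×[3,6], reject
10. q=(13,24) nearest=0 d=23 new=(5,6) → blocked by [1,4]×[3,6], reject
11. q=(5,3) nearest=0 d=5 new=(5,3) → blocked by [3,6]×[1,3], reject
12. q=(4,23) nearest=0 d=22 new=(4,6) → blocked by [1,4]×[3,6], reject
13. q=(4,22) nearest=0 d=21 new=(4,6) → blocked by [1,4]×[3,6], reject
14. q=(0,6) nearest=0 d=5 new=(0,6) → add node 1 parent=0 cost=5
15. q=(2,23) nearest=1 d=17 new=(2,11) → add node 2 parent=1 cost=10
16. q=(3,21) nearest=2 d=10 new=(3,16) → add node 3 parent=2 cost=15
17. q=(4,18) nearest=3 d=2 new=(4,18) → add node 4 parent=3 cost=17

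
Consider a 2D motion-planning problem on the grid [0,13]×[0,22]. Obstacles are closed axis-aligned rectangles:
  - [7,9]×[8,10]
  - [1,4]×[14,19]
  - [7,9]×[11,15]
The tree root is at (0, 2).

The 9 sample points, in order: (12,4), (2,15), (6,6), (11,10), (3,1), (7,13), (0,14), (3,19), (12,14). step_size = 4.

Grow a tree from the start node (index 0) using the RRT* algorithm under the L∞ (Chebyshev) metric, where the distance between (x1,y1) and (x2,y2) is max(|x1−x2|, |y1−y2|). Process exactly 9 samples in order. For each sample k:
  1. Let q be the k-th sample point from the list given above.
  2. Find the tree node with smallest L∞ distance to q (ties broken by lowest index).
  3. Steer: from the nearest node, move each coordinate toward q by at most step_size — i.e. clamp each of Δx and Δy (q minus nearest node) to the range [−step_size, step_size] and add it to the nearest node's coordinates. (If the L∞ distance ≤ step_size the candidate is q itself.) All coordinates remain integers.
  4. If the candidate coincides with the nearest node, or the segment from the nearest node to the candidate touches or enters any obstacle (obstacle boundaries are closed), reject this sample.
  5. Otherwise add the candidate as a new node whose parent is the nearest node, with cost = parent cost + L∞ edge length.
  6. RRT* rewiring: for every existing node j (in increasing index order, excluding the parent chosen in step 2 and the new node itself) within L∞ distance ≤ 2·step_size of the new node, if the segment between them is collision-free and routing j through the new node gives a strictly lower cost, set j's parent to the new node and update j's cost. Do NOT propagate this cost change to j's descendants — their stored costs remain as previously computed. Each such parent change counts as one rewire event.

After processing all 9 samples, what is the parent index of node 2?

1. q=(12,4) nearest=0 d=12 new=(4,4) → add node 1 parent=0 cost=4
2. q=(2,15) nearest=1 d=11 new=(2,8) → add node 2 parent=1 cost=8
3. q=(6,6) nearest=1 d=2 new=(6,6) → add node 3 parent=1 cost=6
4. q=(11,10) nearest=3 d=5 new=(10,10) → blocked by [7,9]×[8,10], reject
5. q=(3,1) nearest=0 d=3 new=(3,1) → add node 4 parent=0 cost=3
6. q=(7,13) nearest=2 d=5 new=(6,12) → add node 5 parent=2 cost=12
7. q=(0,14) nearest=2 d=6 new=(0,12) → add node 6 parent=2 cost=12
8. q=(3,19) nearest=5 d=7 new=(3,16) → blocked by [1,4]×[14,19], reject
9. q=(12,14) nearest=5 d=6 new=(10,14) → blocked by [7,9]×[11,15], reject

Parent of node 2: 1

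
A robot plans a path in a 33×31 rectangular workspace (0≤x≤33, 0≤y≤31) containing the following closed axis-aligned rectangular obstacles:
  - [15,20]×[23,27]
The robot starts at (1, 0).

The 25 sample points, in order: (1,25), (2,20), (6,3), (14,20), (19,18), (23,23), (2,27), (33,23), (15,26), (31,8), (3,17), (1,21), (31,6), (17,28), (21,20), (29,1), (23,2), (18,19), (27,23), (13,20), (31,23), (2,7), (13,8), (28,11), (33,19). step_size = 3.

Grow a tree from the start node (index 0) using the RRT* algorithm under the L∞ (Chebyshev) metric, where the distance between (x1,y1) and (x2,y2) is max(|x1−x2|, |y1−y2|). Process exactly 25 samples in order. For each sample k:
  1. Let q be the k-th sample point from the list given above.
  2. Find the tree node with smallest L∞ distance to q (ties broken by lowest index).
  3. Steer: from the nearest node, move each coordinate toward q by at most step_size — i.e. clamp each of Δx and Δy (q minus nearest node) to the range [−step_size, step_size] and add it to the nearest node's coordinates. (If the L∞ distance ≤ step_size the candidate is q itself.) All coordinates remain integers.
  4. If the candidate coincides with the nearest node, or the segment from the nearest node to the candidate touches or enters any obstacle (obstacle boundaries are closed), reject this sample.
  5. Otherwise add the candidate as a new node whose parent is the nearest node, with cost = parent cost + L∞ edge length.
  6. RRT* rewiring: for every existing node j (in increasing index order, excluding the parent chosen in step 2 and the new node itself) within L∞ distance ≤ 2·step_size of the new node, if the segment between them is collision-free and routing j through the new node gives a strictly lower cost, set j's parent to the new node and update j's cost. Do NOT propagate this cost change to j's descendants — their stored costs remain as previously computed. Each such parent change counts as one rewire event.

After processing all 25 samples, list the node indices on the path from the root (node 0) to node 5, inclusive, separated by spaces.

Path: 0 1 2 4 5

1. q=(1,25) nearest=0 d=25 new=(1,3) → add node 1 parent=0 cost=3
2. q=(2,20) nearest=1 d=17 new=(2,6) → add node 2 parent=1 cost=6
3. q=(6,3) nearest=2 d=4 new=(5,3) → add node 3 parent=2 cost=9
4. q=(14,20) nearest=2 d=14 new=(5,9) → add node 4 parent=2 cost=9
5. q=(19,18) nearest=4 d=14 new=(8,12) → add node 5 parent=4 cost=12
6. q=(23,23) nearest=5 d=15 new=(11,15) → add node 6 parent=5 cost=15
7. q=(2,27) nearest=6 d=12 new=(8,18) → add node 7 parent=6 cost=18
8. q=(33,23) nearest=6 d=22 new=(14,18) → add node 8 parent=6 cost=18
9. q=(15,26) nearest=7 d=8 new=(11,21) → add node 9 parent=7 cost=21
10. q=(31,8) nearest=8 d=17 new=(17,15) → add node 10 parent=8 cost=21
11. q=(3,17) nearest=5 d=5 new=(5,15) → add node 11 parent=5 cost=15
12. q=(1,21) nearest=11 d=6 new=(2,18) → add node 12 parent=11 cost=18
13. q=(31,6) nearest=10 d=14 new=(20,12) → add node 13 parent=10 cost=24
14. q=(17,28) nearest=9 d=7 new=(14,24) → add node 14 parent=9 cost=24
15. q=(21,20) nearest=10 d=5 new=(20,18) → add node 15 parent=10 cost=24
16. q=(29,1) nearest=13 d=11 new=(23,9) → add node 16 parent=13 cost=27
17. q=(23,2) nearest=16 d=7 new=(23,6) → add node 17 parent=16 cost=30
18. q=(18,19) nearest=15 d=2 new=(18,19) → add node 18 parent=15 cost=26
19. q=(27,23) nearest=15 d=7 new=(23,21) → add node 19 parent=15 cost=27
20. q=(13,20) nearest=8 d=2 new=(13,20) → add node 20 parent=8 cost=20; rewire 18→20 (25<26)
21. q=(31,23) nearest=19 d=8 new=(26,23) → add node 21 parent=19 cost=30
22. q=(2,7) nearest=2 d=1 new=(2,7) → add node 22 parent=2 cost=7
23. q=(13,8) nearest=5 d=5 new=(11,9) → add node 23 parent=5 cost=15
24. q=(28,11) nearest=16 d=5 new=(26,11) → add node 24 parent=16 cost=30
25. q=(33,19) nearest=21 d=7 new=(29,20) → add node 25 parent=21 cost=33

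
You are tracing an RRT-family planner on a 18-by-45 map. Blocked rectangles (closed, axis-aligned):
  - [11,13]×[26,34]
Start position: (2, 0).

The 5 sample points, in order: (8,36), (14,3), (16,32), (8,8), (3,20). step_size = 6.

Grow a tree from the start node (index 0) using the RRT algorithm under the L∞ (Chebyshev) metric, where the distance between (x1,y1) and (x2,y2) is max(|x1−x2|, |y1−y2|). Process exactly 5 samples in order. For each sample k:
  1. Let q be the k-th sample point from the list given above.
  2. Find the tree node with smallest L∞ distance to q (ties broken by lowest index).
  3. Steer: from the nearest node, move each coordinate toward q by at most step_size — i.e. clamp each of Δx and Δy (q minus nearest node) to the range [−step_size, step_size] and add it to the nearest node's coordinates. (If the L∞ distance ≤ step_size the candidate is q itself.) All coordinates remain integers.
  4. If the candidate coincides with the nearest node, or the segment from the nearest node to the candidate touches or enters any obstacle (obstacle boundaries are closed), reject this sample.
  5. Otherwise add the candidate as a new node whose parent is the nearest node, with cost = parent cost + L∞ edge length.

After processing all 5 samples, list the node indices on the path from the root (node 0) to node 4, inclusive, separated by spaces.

1. q=(8,36) nearest=0 d=36 new=(8,6) → add node 1 parent=0 cost=6
2. q=(14,3) nearest=1 d=6 new=(14,3) → add node 2 parent=1 cost=12
3. q=(16,32) nearest=1 d=26 new=(14,12) → add node 3 parent=1 cost=12
4. q=(8,8) nearest=1 d=2 new=(8,8) → add node 4 parent=1 cost=8
5. q=(3,20) nearest=3 d=11 new=(8,18) → add node 5 parent=3 cost=18

Path: 0 1 4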